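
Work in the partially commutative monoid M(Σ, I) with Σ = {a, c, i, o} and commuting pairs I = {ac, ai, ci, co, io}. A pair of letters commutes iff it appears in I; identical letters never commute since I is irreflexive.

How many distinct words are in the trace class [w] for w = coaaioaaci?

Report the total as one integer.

0(c) covers ∅
1(o) covers ∅
2(a) covers 1:o
3(a) covers 2:a
4(i) covers ∅
5(o) covers 3:a
6(a) covers 5:o
7(a) covers 6:a
8(c) covers 0:c
9(i) covers 4:i
floor of heap: 0:c, 1:o, 4:i
completions by unplaced set U, small U first (add the entries for U minus each lowest piece of U):
  |U|=1: {7}:1  {8}:1  {9}:1
  |U|=2: {0,8}:1  {4,9}:1  {6,7}:1  {7,8}:2  {7,9}:2  {8,9}:2
  |U|=3: {0,7,8}:3  {0,8,9}:3  {4,7,9}:3  {4,8,9}:3  {5,6,7}:1  {6,7,8}:3  {6,7,9}:3  {7,8,9}:6
  |U|=4: {0,4,8,9}:6  {0,6,7,8}:6  {0,7,8,9}:12  {3,5,6,7}:1  {4,6,7,9}:6  {4,7,8,9}:12  {5,6,7,8}:4  {5,6,7,9}:4  {6,7,8,9}:12
  |U|=5: {0,4,7,8,9}:30  {0,5,6,7,8}:10  {0,6,7,8,9}:30  {2,3,5,6,7}:1  {3,5,6,7,8}:5  {3,5,6,7,9}:5  {4,5,6,7,9}:10  {4,6,7,8,9}:30  {5,6,7,8,9}:20
  |U|=6: {0,3,5,6,7,8}:15  {0,4,6,7,8,9}:90  {0,5,6,7,8,9}:60  {1,2,3,5,6,7}:1  {2,3,5,6,7,8}:6  {2,3,5,6,7,9}:6  {3,4,5,6,7,9}:15  {3,5,6,7,8,9}:30  {4,5,6,7,8,9}:60
  |U|=7: {0,2,3,5,6,7,8}:21  {0,3,5,6,7,8,9}:105  {0,4,5,6,7,8,9}:210  {1,2,3,5,6,7,8}:7  {1,2,3,5,6,7,9}:7  {2,3,4,5,6,7,9}:21  {2,3,5,6,7,8,9}:42  {3,4,5,6,7,8,9}:105
  |U|=8: {0,1,2,3,5,6,7,8}:28  {0,2,3,5,6,7,8,9}:168  {0,3,4,5,6,7,8,9}:420  {1,2,3,4,5,6,7,9}:28  {1,2,3,5,6,7,8,9}:56  {2,3,4,5,6,7,8,9}:168
  start at 0(c): 252
  start at 1(o): 756
  start at 4(i): 252
sum over floor = 1260

1260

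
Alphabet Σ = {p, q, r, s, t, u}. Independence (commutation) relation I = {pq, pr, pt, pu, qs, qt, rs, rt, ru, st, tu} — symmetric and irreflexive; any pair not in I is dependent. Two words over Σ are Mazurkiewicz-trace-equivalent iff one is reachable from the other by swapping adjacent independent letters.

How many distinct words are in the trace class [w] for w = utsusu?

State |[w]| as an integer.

6

drop 0:u onto floor
drop 1:t onto floor
drop 2:s onto {0:u}
drop 3:u onto {2:s}
drop 4:s onto {3:u}
drop 5:u onto {4:s}
ground layer = {0:u, 1:t}
drop-orders for the pieces not yet dropped (sum over which currently-grounded one goes next):
  1 to go: {1} 1  {5} 1
  2 to go: {1,5} 2  {4,5} 1
  3 to go: {1,4,5} 3  {3,4,5} 1
  4 to go: {1,3,4,5} 4  {2,3,4,5} 1
  if 0:u drops first: 5 orders
  if 1:t drops first: 1 orders
heap linearizations: 6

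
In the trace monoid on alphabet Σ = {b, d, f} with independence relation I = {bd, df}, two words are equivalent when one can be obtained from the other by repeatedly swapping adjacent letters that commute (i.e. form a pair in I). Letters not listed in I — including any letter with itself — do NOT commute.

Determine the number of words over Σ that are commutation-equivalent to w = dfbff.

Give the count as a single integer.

#0=d has no predecessor
#1=f has no predecessor
#2=b depends on [1:f]
#3=f depends on [2:b]
#4=f depends on [3:f]
sources: [0:d, 1:f]
N(rest) = Σ N(rest − s) over sources s of rest; N(one piece) = 1:
  size 1 → [0]=1  [4]=1
  size 2 → [0,4]=2  [3,4]=1
  size 3 → [0,3,4]=3  [2,3,4]=1
  first=0(d) contributes 1
  first=1(f) contributes 4
|[w]| = 5

5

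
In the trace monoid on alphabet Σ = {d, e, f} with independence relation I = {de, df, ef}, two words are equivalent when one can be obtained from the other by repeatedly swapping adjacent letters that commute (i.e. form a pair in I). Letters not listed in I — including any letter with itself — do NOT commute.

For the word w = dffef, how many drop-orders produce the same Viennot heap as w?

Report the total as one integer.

0(d) covers ∅
1(f) covers ∅
2(f) covers 1:f
3(e) covers ∅
4(f) covers 2:f
floor of heap: 0:d, 1:f, 3:e
completions by unplaced set U, small U first (add the entries for U minus each lowest piece of U):
  |U|=1: {0}:1  {3}:1  {4}:1
  |U|=2: {0,3}:2  {0,4}:2  {2,4}:1  {3,4}:2
  |U|=3: {0,2,4}:3  {0,3,4}:6  {1,2,4}:1  {2,3,4}:3
  start at 0(d): 4
  start at 1(f): 12
  start at 3(e): 4
sum over floor = 20

20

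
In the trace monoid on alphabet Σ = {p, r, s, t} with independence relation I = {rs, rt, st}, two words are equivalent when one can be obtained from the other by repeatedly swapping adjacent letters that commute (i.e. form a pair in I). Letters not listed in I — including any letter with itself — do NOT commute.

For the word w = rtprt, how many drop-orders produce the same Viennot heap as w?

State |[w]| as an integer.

4

0(r) covers ∅
1(t) covers ∅
2(p) covers 0:r, 1:t
3(r) covers 2:p
4(t) covers 2:p
floor of heap: 0:r, 1:t
completions by unplaced set U, small U first (add the entries for U minus each lowest piece of U):
  |U|=1: {3}:1  {4}:1
  |U|=2: {3,4}:2
  |U|=3: {2,3,4}:2
  start at 0(r): 2
  start at 1(t): 2
sum over floor = 4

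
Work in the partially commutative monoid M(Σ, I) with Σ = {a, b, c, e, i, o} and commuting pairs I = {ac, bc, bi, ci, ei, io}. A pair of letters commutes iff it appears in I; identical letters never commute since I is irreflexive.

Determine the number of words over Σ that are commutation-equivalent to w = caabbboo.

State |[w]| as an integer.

6

#0=c has no predecessor
#1=a has no predecessor
#2=a depends on [1:a]
#3=b depends on [2:a]
#4=b depends on [3:b]
#5=b depends on [4:b]
#6=o depends on [0:c, 5:b]
#7=o depends on [6:o]
sources: [0:c, 1:a]
N(rest) = Σ N(rest − s) over sources s of rest; N(one piece) = 1:
  size 1 → [7]=1
  size 2 → [6,7]=1
  size 3 → [0,6,7]=1  [5,6,7]=1
  size 4 → [0,5,6,7]=2  [4,5,6,7]=1
  size 5 → [0,4,5,6,7]=3  [3,4,5,6,7]=1
  size 6 → [0,3,4,5,6,7]=4  [2,3,4,5,6,7]=1
  first=0(c) contributes 1
  first=1(a) contributes 5
|[w]| = 6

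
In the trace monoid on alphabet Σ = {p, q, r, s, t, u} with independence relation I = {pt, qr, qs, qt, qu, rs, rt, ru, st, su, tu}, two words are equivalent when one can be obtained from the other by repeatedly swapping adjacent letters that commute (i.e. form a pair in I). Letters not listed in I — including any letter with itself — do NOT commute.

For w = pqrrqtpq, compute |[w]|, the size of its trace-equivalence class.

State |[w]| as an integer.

48

drop 0:p onto floor
drop 1:q onto {0:p}
drop 2:r onto {0:p}
drop 3:r onto {2:r}
drop 4:q onto {1:q}
drop 5:t onto floor
drop 6:p onto {3:r, 4:q}
drop 7:q onto {6:p}
ground layer = {0:p, 5:t}
drop-orders for the pieces not yet dropped (sum over which currently-grounded one goes next):
  1 to go: {5} 1  {7} 1
  2 to go: {5,7} 2  {6,7} 1
  3 to go: {3,6,7} 1  {4,6,7} 1  {5,6,7} 3
  4 to go: {1,4,6,7} 1  {2,3,6,7} 1  {3,4,6,7} 2  {3,5,6,7} 4  {4,5,6,7} 4
  5 to go: {1,3,4,6,7} 3  {1,4,5,6,7} 5  {2,3,4,6,7} 3  {2,3,5,6,7} 5  {3,4,5,6,7} 10
  6 to go: {1,2,3,4,6,7} 6  {1,3,4,5,6,7} 18  {2,3,4,5,6,7} 18
  if 0:p drops first: 42 orders
  if 5:t drops first: 6 orders
heap linearizations: 48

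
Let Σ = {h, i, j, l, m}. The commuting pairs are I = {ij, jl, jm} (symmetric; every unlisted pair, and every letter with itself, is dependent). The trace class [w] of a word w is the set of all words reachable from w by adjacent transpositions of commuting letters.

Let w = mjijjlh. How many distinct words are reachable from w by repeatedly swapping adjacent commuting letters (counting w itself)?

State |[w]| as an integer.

piece 0:m — minimal
piece 1:j — minimal
piece 2:i rests on {0:m}
piece 3:j rests on {1:j}
piece 4:j rests on {3:j}
piece 5:l rests on {2:i}
piece 6:h rests on {4:j, 5:l}
minimal pieces: {0:m, 1:j}
ways to finish when only these pieces remain (= sum over removing one remaining piece with nothing left below it):
  1 left: {6}→1
  2 left: {4,6}→1  {5,6}→1
  3 left: {2,5,6}→1  {3,4,6}→1  {4,5,6}→2
  4 left: {0,2,5,6}→1  {1,3,4,6}→1  {2,4,5,6}→3  {3,4,5,6}→3
  5 left: {0,2,4,5,6}→4  {1,3,4,5,6}→4  {2,3,4,5,6}→6
  placing 0:m first → 10 extensions
  placing 1:j first → 10 extensions
total linear extensions = 20

20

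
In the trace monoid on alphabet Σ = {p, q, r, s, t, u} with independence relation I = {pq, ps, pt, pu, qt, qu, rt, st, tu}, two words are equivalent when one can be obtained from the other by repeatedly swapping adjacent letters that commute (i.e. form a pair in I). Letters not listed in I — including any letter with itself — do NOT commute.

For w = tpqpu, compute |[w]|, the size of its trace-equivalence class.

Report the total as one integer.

#0=t has no predecessor
#1=p has no predecessor
#2=q has no predecessor
#3=p depends on [1:p]
#4=u has no predecessor
sources: [0:t, 1:p, 2:q, 4:u]
N(rest) = Σ N(rest − s) over sources s of rest; N(one piece) = 1:
  size 1 → [0]=1  [2]=1  [3]=1  [4]=1
  size 2 → [0,2]=2  [0,3]=2  [0,4]=2  [1,3]=1  [2,3]=2  [2,4]=2  [3,4]=2
  size 3 → [0,1,3]=3  [0,2,3]=6  [0,2,4]=6  [0,3,4]=6  [1,2,3]=3  [1,3,4]=3  [2,3,4]=6
  first=0(t) contributes 12
  first=1(p) contributes 24
  first=2(q) contributes 12
  first=4(u) contributes 12
|[w]| = 60

60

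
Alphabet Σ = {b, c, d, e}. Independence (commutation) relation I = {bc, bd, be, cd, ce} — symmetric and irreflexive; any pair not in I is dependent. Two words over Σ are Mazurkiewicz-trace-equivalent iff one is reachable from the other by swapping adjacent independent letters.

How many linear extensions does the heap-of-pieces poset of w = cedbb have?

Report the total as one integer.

#0=c has no predecessor
#1=e has no predecessor
#2=d depends on [1:e]
#3=b has no predecessor
#4=b depends on [3:b]
sources: [0:c, 1:e, 3:b]
N(rest) = Σ N(rest − s) over sources s of rest; N(one piece) = 1:
  size 1 → [0]=1  [2]=1  [4]=1
  size 2 → [0,2]=2  [0,4]=2  [1,2]=1  [2,4]=2  [3,4]=1
  size 3 → [0,1,2]=3  [0,2,4]=6  [0,3,4]=3  [1,2,4]=3  [2,3,4]=3
  first=0(c) contributes 6
  first=1(e) contributes 12
  first=3(b) contributes 12
|[w]| = 30

30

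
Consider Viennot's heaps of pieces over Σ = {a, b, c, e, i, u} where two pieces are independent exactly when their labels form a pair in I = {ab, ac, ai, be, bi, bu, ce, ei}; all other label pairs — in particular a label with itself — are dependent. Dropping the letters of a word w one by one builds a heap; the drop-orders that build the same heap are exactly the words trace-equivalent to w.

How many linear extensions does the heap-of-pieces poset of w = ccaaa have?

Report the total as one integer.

piece 0:c — minimal
piece 1:c rests on {0:c}
piece 2:a — minimal
piece 3:a rests on {2:a}
piece 4:a rests on {3:a}
minimal pieces: {0:c, 2:a}
ways to finish when only these pieces remain (= sum over removing one remaining piece with nothing left below it):
  1 left: {1}→1  {4}→1
  2 left: {0,1}→1  {1,4}→2  {3,4}→1
  3 left: {0,1,4}→3  {1,3,4}→3  {2,3,4}→1
  placing 0:c first → 4 extensions
  placing 2:a first → 6 extensions
total linear extensions = 10

10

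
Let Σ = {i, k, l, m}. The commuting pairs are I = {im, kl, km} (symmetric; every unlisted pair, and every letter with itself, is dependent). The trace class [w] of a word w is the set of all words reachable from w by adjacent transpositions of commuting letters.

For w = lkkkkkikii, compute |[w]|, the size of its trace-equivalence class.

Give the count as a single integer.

6

0(l) covers ∅
1(k) covers ∅
2(k) covers 1:k
3(k) covers 2:k
4(k) covers 3:k
5(k) covers 4:k
6(i) covers 0:l, 5:k
7(k) covers 6:i
8(i) covers 7:k
9(i) covers 8:i
floor of heap: 0:l, 1:k
completions by unplaced set U, small U first (add the entries for U minus each lowest piece of U):
  |U|=1: {9}:1
  |U|=2: {8,9}:1
  |U|=3: {7,8,9}:1
  |U|=4: {6,7,8,9}:1
  |U|=5: {0,6,7,8,9}:1  {5,6,7,8,9}:1
  |U|=6: {0,5,6,7,8,9}:2  {4,5,6,7,8,9}:1
  |U|=7: {0,4,5,6,7,8,9}:3  {3,4,5,6,7,8,9}:1
  |U|=8: {0,3,4,5,6,7,8,9}:4  {2,3,4,5,6,7,8,9}:1
  start at 0(l): 1
  start at 1(k): 5
sum over floor = 6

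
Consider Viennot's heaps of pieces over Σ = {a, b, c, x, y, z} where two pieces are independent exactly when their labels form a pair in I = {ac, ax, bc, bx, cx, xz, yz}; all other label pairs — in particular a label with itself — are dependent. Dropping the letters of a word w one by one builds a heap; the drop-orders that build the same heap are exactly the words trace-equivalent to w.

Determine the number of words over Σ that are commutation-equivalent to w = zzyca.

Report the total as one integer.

drop 0:z onto floor
drop 1:z onto {0:z}
drop 2:y onto floor
drop 3:c onto {1:z, 2:y}
drop 4:a onto {1:z, 2:y}
ground layer = {0:z, 2:y}
drop-orders for the pieces not yet dropped (sum over which currently-grounded one goes next):
  1 to go: {3} 1  {4} 1
  2 to go: {3,4} 2
  3 to go: {1,3,4} 2  {2,3,4} 2
  if 0:z drops first: 4 orders
  if 2:y drops first: 2 orders
heap linearizations: 6

6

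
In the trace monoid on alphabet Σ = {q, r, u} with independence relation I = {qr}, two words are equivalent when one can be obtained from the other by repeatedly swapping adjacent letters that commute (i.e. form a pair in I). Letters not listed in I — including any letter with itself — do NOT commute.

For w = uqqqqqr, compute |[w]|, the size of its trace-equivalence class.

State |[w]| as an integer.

#0=u has no predecessor
#1=q depends on [0:u]
#2=q depends on [1:q]
#3=q depends on [2:q]
#4=q depends on [3:q]
#5=q depends on [4:q]
#6=r depends on [0:u]
sources: [0:u]
N(rest) = Σ N(rest − s) over sources s of rest; N(one piece) = 1:
  size 1 → [5]=1  [6]=1
  size 2 → [4,5]=1  [5,6]=2
  size 3 → [3,4,5]=1  [4,5,6]=3
  size 4 → [2,3,4,5]=1  [3,4,5,6]=4
  size 5 → [1,2,3,4,5]=1  [2,3,4,5,6]=5
  first=0(u) contributes 6

6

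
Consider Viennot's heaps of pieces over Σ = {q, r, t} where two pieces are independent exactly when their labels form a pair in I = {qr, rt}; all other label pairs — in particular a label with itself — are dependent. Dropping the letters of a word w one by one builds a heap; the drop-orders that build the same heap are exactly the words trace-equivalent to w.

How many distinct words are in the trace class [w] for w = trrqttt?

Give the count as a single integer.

21

#0=t has no predecessor
#1=r has no predecessor
#2=r depends on [1:r]
#3=q depends on [0:t]
#4=t depends on [3:q]
#5=t depends on [4:t]
#6=t depends on [5:t]
sources: [0:t, 1:r]
N(rest) = Σ N(rest − s) over sources s of rest; N(one piece) = 1:
  size 1 → [2]=1  [6]=1
  size 2 → [1,2]=1  [2,6]=2  [5,6]=1
  size 3 → [1,2,6]=3  [2,5,6]=3  [4,5,6]=1
  size 4 → [1,2,5,6]=6  [2,4,5,6]=4  [3,4,5,6]=1
  size 5 → [0,3,4,5,6]=1  [1,2,4,5,6]=10  [2,3,4,5,6]=5
  first=0(t) contributes 15
  first=1(r) contributes 6
|[w]| = 21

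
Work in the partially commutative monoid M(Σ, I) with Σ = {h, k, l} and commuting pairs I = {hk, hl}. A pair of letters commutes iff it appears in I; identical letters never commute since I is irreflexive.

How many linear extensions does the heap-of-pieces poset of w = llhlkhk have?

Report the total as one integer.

21

drop 0:l onto floor
drop 1:l onto {0:l}
drop 2:h onto floor
drop 3:l onto {1:l}
drop 4:k onto {3:l}
drop 5:h onto {2:h}
drop 6:k onto {4:k}
ground layer = {0:l, 2:h}
drop-orders for the pieces not yet dropped (sum over which currently-grounded one goes next):
  1 to go: {5} 1  {6} 1
  2 to go: {2,5} 1  {4,6} 1  {5,6} 2
  3 to go: {2,5,6} 3  {3,4,6} 1  {4,5,6} 3
  4 to go: {1,3,4,6} 1  {2,4,5,6} 6  {3,4,5,6} 4
  5 to go: {0,1,3,4,6} 1  {1,3,4,5,6} 5  {2,3,4,5,6} 10
  if 0:l drops first: 15 orders
  if 2:h drops first: 6 orders
heap linearizations: 21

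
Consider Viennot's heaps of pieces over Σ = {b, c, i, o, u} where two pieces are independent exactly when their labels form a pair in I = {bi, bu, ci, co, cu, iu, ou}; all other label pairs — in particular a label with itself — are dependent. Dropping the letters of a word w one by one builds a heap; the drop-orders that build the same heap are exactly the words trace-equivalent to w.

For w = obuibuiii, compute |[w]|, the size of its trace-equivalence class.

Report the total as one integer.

540

0(o) covers ∅
1(b) covers 0:o
2(u) covers ∅
3(i) covers 0:o
4(b) covers 1:b
5(u) covers 2:u
6(i) covers 3:i
7(i) covers 6:i
8(i) covers 7:i
floor of heap: 0:o, 2:u
completions by unplaced set U, small U first (add the entries for U minus each lowest piece of U):
  |U|=1: {4}:1  {5}:1  {8}:1
  |U|=2: {1,4}:1  {2,5}:1  {4,5}:2  {4,8}:2  {5,8}:2  {7,8}:1
  |U|=3: {1,4,5}:3  {1,4,8}:3  {2,4,5}:3  {2,5,8}:3  {4,5,8}:6  {4,7,8}:3  {5,7,8}:3  {6,7,8}:1
  |U|=4: {1,2,4,5}:6  {1,4,5,8}:12  {1,4,7,8}:6  {2,4,5,8}:12  {2,5,7,8}:6  {3,6,7,8}:1  {4,5,7,8}:12  {4,6,7,8}:4  {5,6,7,8}:4
  |U|=5: {1,2,4,5,8}:30  {1,4,5,7,8}:30  {1,4,6,7,8}:10  {2,4,5,7,8}:30  {2,5,6,7,8}:10  {3,4,6,7,8}:5  {3,5,6,7,8}:5  {4,5,6,7,8}:20
  |U|=6: {1,2,4,5,7,8}:90  {1,3,4,6,7,8}:15  {1,4,5,6,7,8}:60  {2,3,5,6,7,8}:15  {2,4,5,6,7,8}:60  {3,4,5,6,7,8}:30
  |U|=7: {0,1,3,4,6,7,8}:15  {1,2,4,5,6,7,8}:210  {1,3,4,5,6,7,8}:105  {2,3,4,5,6,7,8}:105
  start at 0(o): 420
  start at 2(u): 120
sum over floor = 540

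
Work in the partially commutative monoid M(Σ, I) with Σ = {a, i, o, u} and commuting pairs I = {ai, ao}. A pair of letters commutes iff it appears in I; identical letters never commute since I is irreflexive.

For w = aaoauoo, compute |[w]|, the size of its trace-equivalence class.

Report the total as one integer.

0(a) covers ∅
1(a) covers 0:a
2(o) covers ∅
3(a) covers 1:a
4(u) covers 2:o, 3:a
5(o) covers 4:u
6(o) covers 5:o
floor of heap: 0:a, 2:o
completions by unplaced set U, small U first (add the entries for U minus each lowest piece of U):
  |U|=1: {6}:1
  |U|=2: {5,6}:1
  |U|=3: {4,5,6}:1
  |U|=4: {2,4,5,6}:1  {3,4,5,6}:1
  |U|=5: {1,3,4,5,6}:1  {2,3,4,5,6}:2
  start at 0(a): 3
  start at 2(o): 1
sum over floor = 4

4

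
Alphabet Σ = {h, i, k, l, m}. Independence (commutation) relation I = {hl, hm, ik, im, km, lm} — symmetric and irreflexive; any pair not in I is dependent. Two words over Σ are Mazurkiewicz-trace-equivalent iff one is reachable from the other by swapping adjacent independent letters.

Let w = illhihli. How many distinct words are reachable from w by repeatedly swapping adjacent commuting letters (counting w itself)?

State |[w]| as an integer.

6

drop 0:i onto floor
drop 1:l onto {0:i}
drop 2:l onto {1:l}
drop 3:h onto {0:i}
drop 4:i onto {2:l, 3:h}
drop 5:h onto {4:i}
drop 6:l onto {4:i}
drop 7:i onto {5:h, 6:l}
ground layer = {0:i}
drop-orders for the pieces not yet dropped (sum over which currently-grounded one goes next):
  1 to go: {7} 1
  2 to go: {5,7} 1  {6,7} 1
  3 to go: {5,6,7} 2
  4 to go: {4,5,6,7} 2
  5 to go: {2,4,5,6,7} 2  {3,4,5,6,7} 2
  6 to go: {1,2,4,5,6,7} 2  {2,3,4,5,6,7} 4
  if 0:i drops first: 6 orders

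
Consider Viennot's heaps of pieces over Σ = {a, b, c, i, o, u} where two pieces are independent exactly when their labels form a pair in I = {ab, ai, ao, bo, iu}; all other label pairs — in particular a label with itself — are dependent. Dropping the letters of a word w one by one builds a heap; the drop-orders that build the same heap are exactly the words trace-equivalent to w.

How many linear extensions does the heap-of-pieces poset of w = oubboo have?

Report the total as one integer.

drop 0:o onto floor
drop 1:u onto {0:o}
drop 2:b onto {1:u}
drop 3:b onto {2:b}
drop 4:o onto {1:u}
drop 5:o onto {4:o}
ground layer = {0:o}
drop-orders for the pieces not yet dropped (sum over which currently-grounded one goes next):
  1 to go: {3} 1  {5} 1
  2 to go: {2,3} 1  {3,5} 2  {4,5} 1
  3 to go: {2,3,5} 3  {3,4,5} 3
  4 to go: {2,3,4,5} 6
  if 0:o drops first: 6 orders

6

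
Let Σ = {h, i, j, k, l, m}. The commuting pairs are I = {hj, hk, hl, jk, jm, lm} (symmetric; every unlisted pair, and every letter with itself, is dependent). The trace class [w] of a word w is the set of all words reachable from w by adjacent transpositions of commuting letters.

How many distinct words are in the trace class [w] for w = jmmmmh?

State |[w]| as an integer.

6

#0=j has no predecessor
#1=m has no predecessor
#2=m depends on [1:m]
#3=m depends on [2:m]
#4=m depends on [3:m]
#5=h depends on [4:m]
sources: [0:j, 1:m]
N(rest) = Σ N(rest − s) over sources s of rest; N(one piece) = 1:
  size 1 → [0]=1  [5]=1
  size 2 → [0,5]=2  [4,5]=1
  size 3 → [0,4,5]=3  [3,4,5]=1
  size 4 → [0,3,4,5]=4  [2,3,4,5]=1
  first=0(j) contributes 1
  first=1(m) contributes 5
|[w]| = 6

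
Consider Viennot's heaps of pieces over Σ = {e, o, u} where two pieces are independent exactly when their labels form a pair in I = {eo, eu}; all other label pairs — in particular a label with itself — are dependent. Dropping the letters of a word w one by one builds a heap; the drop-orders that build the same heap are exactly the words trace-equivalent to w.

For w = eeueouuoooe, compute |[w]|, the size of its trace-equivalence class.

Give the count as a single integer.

330

0(e) covers ∅
1(e) covers 0:e
2(u) covers ∅
3(e) covers 1:e
4(o) covers 2:u
5(u) covers 4:o
6(u) covers 5:u
7(o) covers 6:u
8(o) covers 7:o
9(o) covers 8:o
10(e) covers 3:e
floor of heap: 0:e, 2:u
completions by unplaced set U, small U first (add the entries for U minus each lowest piece of U):
  |U|=1: {9}:1  {10}:1
  |U|=2: {3,10}:1  {8,9}:1  {9,10}:2
  |U|=3: {1,3,10}:1  {3,9,10}:3  {7,8,9}:1  {8,9,10}:3
  |U|=4: {0,1,3,10}:1  {1,3,9,10}:4  {3,8,9,10}:6  {6,7,8,9}:1  {7,8,9,10}:4
  |U|=5: {0,1,3,9,10}:5  {1,3,8,9,10}:10  {3,7,8,9,10}:10  {5,6,7,8,9}:1  {6,7,8,9,10}:5
  |U|=6: {0,1,3,8,9,10}:15  {1,3,7,8,9,10}:20  {3,6,7,8,9,10}:15  {4,5,6,7,8,9}:1  {5,6,7,8,9,10}:6
  |U|=7: {0,1,3,7,8,9,10}:35  {1,3,6,7,8,9,10}:35  {2,4,5,6,7,8,9}:1  {3,5,6,7,8,9,10}:21  {4,5,6,7,8,9,10}:7
  |U|=8: {0,1,3,6,7,8,9,10}:70  {1,3,5,6,7,8,9,10}:56  {2,4,5,6,7,8,9,10}:8  {3,4,5,6,7,8,9,10}:28
  |U|=9: {0,1,3,5,6,7,8,9,10}:126  {1,3,4,5,6,7,8,9,10}:84  {2,3,4,5,6,7,8,9,10}:36
  start at 0(e): 120
  start at 2(u): 210
sum over floor = 330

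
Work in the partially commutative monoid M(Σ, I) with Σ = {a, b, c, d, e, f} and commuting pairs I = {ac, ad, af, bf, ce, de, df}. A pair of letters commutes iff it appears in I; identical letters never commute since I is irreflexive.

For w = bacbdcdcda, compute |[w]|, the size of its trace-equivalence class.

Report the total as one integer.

piece 0:b — minimal
piece 1:a rests on {0:b}
piece 2:c rests on {0:b}
piece 3:b rests on {1:a, 2:c}
piece 4:d rests on {3:b}
piece 5:c rests on {4:d}
piece 6:d rests on {5:c}
piece 7:c rests on {6:d}
piece 8:d rests on {7:c}
piece 9:a rests on {3:b}
minimal pieces: {0:b}
ways to finish when only these pieces remain (= sum over removing one remaining piece with nothing left below it):
  1 left: {8}→1  {9}→1
  2 left: {7,8}→1  {8,9}→2
  3 left: {6,7,8}→1  {7,8,9}→3
  4 left: {5,6,7,8}→1  {6,7,8,9}→4
  5 left: {4,5,6,7,8}→1  {5,6,7,8,9}→5
  6 left: {4,5,6,7,8,9}→6
  7 left: {3,4,5,6,7,8,9}→6
  8 left: {1,3,4,5,6,7,8,9}→6  {2,3,4,5,6,7,8,9}→6
  placing 0:b first → 12 extensions

12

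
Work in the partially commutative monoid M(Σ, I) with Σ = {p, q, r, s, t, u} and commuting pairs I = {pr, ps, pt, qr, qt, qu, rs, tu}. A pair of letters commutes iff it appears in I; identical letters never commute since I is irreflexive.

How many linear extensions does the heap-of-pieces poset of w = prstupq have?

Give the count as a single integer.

26

0(p) covers ∅
1(r) covers ∅
2(s) covers ∅
3(t) covers 1:r, 2:s
4(u) covers 0:p, 1:r, 2:s
5(p) covers 4:u
6(q) covers 5:p
floor of heap: 0:p, 1:r, 2:s
completions by unplaced set U, small U first (add the entries for U minus each lowest piece of U):
  |U|=1: {3}:1  {6}:1
  |U|=2: {3,6}:2  {5,6}:1
  |U|=3: {3,5,6}:3  {4,5,6}:1
  |U|=4: {0,4,5,6}:1  {3,4,5,6}:4
  |U|=5: {0,3,4,5,6}:5  {1,3,4,5,6}:4  {2,3,4,5,6}:4
  start at 0(p): 8
  start at 1(r): 9
  start at 2(s): 9
sum over floor = 26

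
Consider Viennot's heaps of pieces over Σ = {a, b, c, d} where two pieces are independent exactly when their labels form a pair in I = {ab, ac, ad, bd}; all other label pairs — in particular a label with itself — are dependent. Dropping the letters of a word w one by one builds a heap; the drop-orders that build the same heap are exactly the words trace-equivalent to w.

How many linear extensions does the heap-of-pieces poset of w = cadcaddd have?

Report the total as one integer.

drop 0:c onto floor
drop 1:a onto floor
drop 2:d onto {0:c}
drop 3:c onto {2:d}
drop 4:a onto {1:a}
drop 5:d onto {3:c}
drop 6:d onto {5:d}
drop 7:d onto {6:d}
ground layer = {0:c, 1:a}
drop-orders for the pieces not yet dropped (sum over which currently-grounded one goes next):
  1 to go: {4} 1  {7} 1
  2 to go: {1,4} 1  {4,7} 2  {6,7} 1
  3 to go: {1,4,7} 3  {4,6,7} 3  {5,6,7} 1
  4 to go: {1,4,6,7} 6  {3,5,6,7} 1  {4,5,6,7} 4
  5 to go: {1,4,5,6,7} 10  {2,3,5,6,7} 1  {3,4,5,6,7} 5
  6 to go: {0,2,3,5,6,7} 1  {1,3,4,5,6,7} 15  {2,3,4,5,6,7} 6
  if 0:c drops first: 21 orders
  if 1:a drops first: 7 orders
heap linearizations: 28

28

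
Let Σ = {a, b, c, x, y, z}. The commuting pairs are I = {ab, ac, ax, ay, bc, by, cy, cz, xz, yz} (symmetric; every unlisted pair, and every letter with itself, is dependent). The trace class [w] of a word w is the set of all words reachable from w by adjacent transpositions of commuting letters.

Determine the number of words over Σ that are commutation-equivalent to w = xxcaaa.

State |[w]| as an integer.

drop 0:x onto floor
drop 1:x onto {0:x}
drop 2:c onto {1:x}
drop 3:a onto floor
drop 4:a onto {3:a}
drop 5:a onto {4:a}
ground layer = {0:x, 3:a}
drop-orders for the pieces not yet dropped (sum over which currently-grounded one goes next):
  1 to go: {2} 1  {5} 1
  2 to go: {1,2} 1  {2,5} 2  {4,5} 1
  3 to go: {0,1,2} 1  {1,2,5} 3  {2,4,5} 3  {3,4,5} 1
  4 to go: {0,1,2,5} 4  {1,2,4,5} 6  {2,3,4,5} 4
  if 0:x drops first: 10 orders
  if 3:a drops first: 10 orders
heap linearizations: 20

20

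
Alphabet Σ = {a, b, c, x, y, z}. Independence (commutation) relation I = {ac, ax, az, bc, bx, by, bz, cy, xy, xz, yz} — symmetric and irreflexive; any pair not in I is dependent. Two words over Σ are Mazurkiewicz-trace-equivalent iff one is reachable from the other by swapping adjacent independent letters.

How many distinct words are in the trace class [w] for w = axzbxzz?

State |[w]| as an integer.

0(a) covers ∅
1(x) covers ∅
2(z) covers ∅
3(b) covers 0:a
4(x) covers 1:x
5(z) covers 2:z
6(z) covers 5:z
floor of heap: 0:a, 1:x, 2:z
completions by unplaced set U, small U first (add the entries for U minus each lowest piece of U):
  |U|=1: {3}:1  {4}:1  {6}:1
  |U|=2: {0,3}:1  {1,4}:1  {3,4}:2  {3,6}:2  {4,6}:2  {5,6}:1
  |U|=3: {0,3,4}:3  {0,3,6}:3  {1,3,4}:3  {1,4,6}:3  {2,5,6}:1  {3,4,6}:6  {3,5,6}:3  {4,5,6}:3
  |U|=4: {0,1,3,4}:6  {0,3,4,6}:12  {0,3,5,6}:6  {1,3,4,6}:12  {1,4,5,6}:6  {2,3,5,6}:4  {2,4,5,6}:4  {3,4,5,6}:12
  |U|=5: {0,1,3,4,6}:30  {0,2,3,5,6}:10  {0,3,4,5,6}:30  {1,2,4,5,6}:10  {1,3,4,5,6}:30  {2,3,4,5,6}:20
  start at 0(a): 60
  start at 1(x): 60
  start at 2(z): 90
sum over floor = 210

210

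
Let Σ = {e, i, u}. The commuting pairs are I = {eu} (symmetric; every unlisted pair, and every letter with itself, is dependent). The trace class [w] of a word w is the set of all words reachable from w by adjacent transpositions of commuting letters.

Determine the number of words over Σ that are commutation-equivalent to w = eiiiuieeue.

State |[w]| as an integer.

piece 0:e — minimal
piece 1:i rests on {0:e}
piece 2:i rests on {1:i}
piece 3:i rests on {2:i}
piece 4:u rests on {3:i}
piece 5:i rests on {4:u}
piece 6:e rests on {5:i}
piece 7:e rests on {6:e}
piece 8:u rests on {5:i}
piece 9:e rests on {7:e}
minimal pieces: {0:e}
ways to finish when only these pieces remain (= sum over removing one remaining piece with nothing left below it):
  1 left: {8}→1  {9}→1
  2 left: {7,9}→1  {8,9}→2
  3 left: {6,7,9}→1  {7,8,9}→3
  4 left: {6,7,8,9}→4
  5 left: {5,6,7,8,9}→4
  6 left: {4,5,6,7,8,9}→4
  7 left: {3,4,5,6,7,8,9}→4
  8 left: {2,3,4,5,6,7,8,9}→4
  placing 0:e first → 4 extensions

4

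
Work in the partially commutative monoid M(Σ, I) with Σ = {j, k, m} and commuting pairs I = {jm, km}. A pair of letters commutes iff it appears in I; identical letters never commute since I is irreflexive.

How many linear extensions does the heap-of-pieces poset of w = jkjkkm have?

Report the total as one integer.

6

piece 0:j — minimal
piece 1:k rests on {0:j}
piece 2:j rests on {1:k}
piece 3:k rests on {2:j}
piece 4:k rests on {3:k}
piece 5:m — minimal
minimal pieces: {0:j, 5:m}
ways to finish when only these pieces remain (= sum over removing one remaining piece with nothing left below it):
  1 left: {4}→1  {5}→1
  2 left: {3,4}→1  {4,5}→2
  3 left: {2,3,4}→1  {3,4,5}→3
  4 left: {1,2,3,4}→1  {2,3,4,5}→4
  placing 0:j first → 5 extensions
  placing 5:m first → 1 extensions
total linear extensions = 6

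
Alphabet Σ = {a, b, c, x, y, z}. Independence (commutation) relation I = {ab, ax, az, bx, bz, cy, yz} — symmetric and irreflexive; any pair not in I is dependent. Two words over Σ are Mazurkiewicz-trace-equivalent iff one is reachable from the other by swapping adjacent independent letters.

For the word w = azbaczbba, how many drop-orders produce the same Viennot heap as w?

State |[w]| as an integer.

piece 0:a — minimal
piece 1:z — minimal
piece 2:b — minimal
piece 3:a rests on {0:a}
piece 4:c rests on {1:z, 2:b, 3:a}
piece 5:z rests on {4:c}
piece 6:b rests on {4:c}
piece 7:b rests on {6:b}
piece 8:a rests on {4:c}
minimal pieces: {0:a, 1:z, 2:b}
ways to finish when only these pieces remain (= sum over removing one remaining piece with nothing left below it):
  1 left: {5}→1  {7}→1  {8}→1
  2 left: {5,7}→2  {5,8}→2  {6,7}→1  {7,8}→2
  3 left: {5,6,7}→3  {5,7,8}→6  {6,7,8}→3
  4 left: {5,6,7,8}→12
  5 left: {4,5,6,7,8}→12
  6 left: {1,4,5,6,7,8}→12  {2,4,5,6,7,8}→12  {3,4,5,6,7,8}→12
  7 left: {0,3,4,5,6,7,8}→12  {1,2,4,5,6,7,8}→24  {1,3,4,5,6,7,8}→24  {2,3,4,5,6,7,8}→24
  placing 0:a first → 72 extensions
  placing 1:z first → 36 extensions
  placing 2:b first → 36 extensions
total linear extensions = 144

144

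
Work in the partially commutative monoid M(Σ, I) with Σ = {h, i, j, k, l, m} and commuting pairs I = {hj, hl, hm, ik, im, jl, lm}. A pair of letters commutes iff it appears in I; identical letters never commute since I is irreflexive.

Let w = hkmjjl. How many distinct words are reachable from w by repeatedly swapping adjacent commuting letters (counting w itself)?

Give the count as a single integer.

4

#0=h has no predecessor
#1=k depends on [0:h]
#2=m depends on [1:k]
#3=j depends on [2:m]
#4=j depends on [3:j]
#5=l depends on [1:k]
sources: [0:h]
N(rest) = Σ N(rest − s) over sources s of rest; N(one piece) = 1:
  size 1 → [4]=1  [5]=1
  size 2 → [3,4]=1  [4,5]=2
  size 3 → [2,3,4]=1  [3,4,5]=3
  size 4 → [2,3,4,5]=4
  first=0(h) contributes 4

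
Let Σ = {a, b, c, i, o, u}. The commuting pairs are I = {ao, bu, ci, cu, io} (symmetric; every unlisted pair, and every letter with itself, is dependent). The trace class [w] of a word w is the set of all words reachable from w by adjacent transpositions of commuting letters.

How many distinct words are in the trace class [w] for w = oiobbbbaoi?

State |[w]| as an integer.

0(o) covers ∅
1(i) covers ∅
2(o) covers 0:o
3(b) covers 1:i, 2:o
4(b) covers 3:b
5(b) covers 4:b
6(b) covers 5:b
7(a) covers 6:b
8(o) covers 6:b
9(i) covers 7:a
floor of heap: 0:o, 1:i
completions by unplaced set U, small U first (add the entries for U minus each lowest piece of U):
  |U|=1: {8}:1  {9}:1
  |U|=2: {7,9}:1  {8,9}:2
  |U|=3: {7,8,9}:3
  |U|=4: {6,7,8,9}:3
  |U|=5: {5,6,7,8,9}:3
  |U|=6: {4,5,6,7,8,9}:3
  |U|=7: {3,4,5,6,7,8,9}:3
  |U|=8: {1,3,4,5,6,7,8,9}:3  {2,3,4,5,6,7,8,9}:3
  start at 0(o): 6
  start at 1(i): 3
sum over floor = 9

9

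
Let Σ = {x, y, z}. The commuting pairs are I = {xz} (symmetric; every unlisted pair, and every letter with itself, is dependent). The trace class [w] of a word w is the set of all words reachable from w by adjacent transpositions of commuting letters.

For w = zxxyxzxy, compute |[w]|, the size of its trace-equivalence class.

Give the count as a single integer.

9

drop 0:z onto floor
drop 1:x onto floor
drop 2:x onto {1:x}
drop 3:y onto {0:z, 2:x}
drop 4:x onto {3:y}
drop 5:z onto {3:y}
drop 6:x onto {4:x}
drop 7:y onto {5:z, 6:x}
ground layer = {0:z, 1:x}
drop-orders for the pieces not yet dropped (sum over which currently-grounded one goes next):
  1 to go: {7} 1
  2 to go: {5,7} 1  {6,7} 1
  3 to go: {4,6,7} 1  {5,6,7} 2
  4 to go: {4,5,6,7} 3
  5 to go: {3,4,5,6,7} 3
  6 to go: {0,3,4,5,6,7} 3  {2,3,4,5,6,7} 3
  if 0:z drops first: 3 orders
  if 1:x drops first: 6 orders
heap linearizations: 9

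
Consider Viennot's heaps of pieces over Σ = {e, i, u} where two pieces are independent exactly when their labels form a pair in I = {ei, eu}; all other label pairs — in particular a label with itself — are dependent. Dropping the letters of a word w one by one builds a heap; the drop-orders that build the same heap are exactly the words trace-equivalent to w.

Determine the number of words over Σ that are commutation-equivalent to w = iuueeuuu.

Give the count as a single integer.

drop 0:i onto floor
drop 1:u onto {0:i}
drop 2:u onto {1:u}
drop 3:e onto floor
drop 4:e onto {3:e}
drop 5:u onto {2:u}
drop 6:u onto {5:u}
drop 7:u onto {6:u}
ground layer = {0:i, 3:e}
drop-orders for the pieces not yet dropped (sum over which currently-grounded one goes next):
  1 to go: {4} 1  {7} 1
  2 to go: {3,4} 1  {4,7} 2  {6,7} 1
  3 to go: {3,4,7} 3  {4,6,7} 3  {5,6,7} 1
  4 to go: {2,5,6,7} 1  {3,4,6,7} 6  {4,5,6,7} 4
  5 to go: {1,2,5,6,7} 1  {2,4,5,6,7} 5  {3,4,5,6,7} 10
  6 to go: {0,1,2,5,6,7} 1  {1,2,4,5,6,7} 6  {2,3,4,5,6,7} 15
  if 0:i drops first: 21 orders
  if 3:e drops first: 7 orders
heap linearizations: 28

28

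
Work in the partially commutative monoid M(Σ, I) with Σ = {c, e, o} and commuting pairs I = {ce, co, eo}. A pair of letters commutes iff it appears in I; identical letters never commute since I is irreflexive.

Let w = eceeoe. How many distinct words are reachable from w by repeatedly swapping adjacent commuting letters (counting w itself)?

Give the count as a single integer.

#0=e has no predecessor
#1=c has no predecessor
#2=e depends on [0:e]
#3=e depends on [2:e]
#4=o has no predecessor
#5=e depends on [3:e]
sources: [0:e, 1:c, 4:o]
N(rest) = Σ N(rest − s) over sources s of rest; N(one piece) = 1:
  size 1 → [1]=1  [4]=1  [5]=1
  size 2 → [1,4]=2  [1,5]=2  [3,5]=1  [4,5]=2
  size 3 → [1,3,5]=3  [1,4,5]=6  [2,3,5]=1  [3,4,5]=3
  size 4 → [0,2,3,5]=1  [1,2,3,5]=4  [1,3,4,5]=12  [2,3,4,5]=4
  first=0(e) contributes 20
  first=1(c) contributes 5
  first=4(o) contributes 5
|[w]| = 30

30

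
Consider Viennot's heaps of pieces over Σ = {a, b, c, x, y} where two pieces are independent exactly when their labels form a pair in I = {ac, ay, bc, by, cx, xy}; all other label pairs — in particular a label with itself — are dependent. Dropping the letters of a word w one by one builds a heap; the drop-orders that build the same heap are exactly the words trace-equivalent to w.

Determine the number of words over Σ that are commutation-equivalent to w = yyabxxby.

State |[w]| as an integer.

56

piece 0:y — minimal
piece 1:y rests on {0:y}
piece 2:a — minimal
piece 3:b rests on {2:a}
piece 4:x rests on {3:b}
piece 5:x rests on {4:x}
piece 6:b rests on {5:x}
piece 7:y rests on {1:y}
minimal pieces: {0:y, 2:a}
ways to finish when only these pieces remain (= sum over removing one remaining piece with nothing left below it):
  1 left: {6}→1  {7}→1
  2 left: {1,7}→1  {5,6}→1  {6,7}→2
  3 left: {0,1,7}→1  {1,6,7}→3  {4,5,6}→1  {5,6,7}→3
  4 left: {0,1,6,7}→4  {1,5,6,7}→6  {3,4,5,6}→1  {4,5,6,7}→4
  5 left: {0,1,5,6,7}→10  {1,4,5,6,7}→10  {2,3,4,5,6}→1  {3,4,5,6,7}→5
  6 left: {0,1,4,5,6,7}→20  {1,3,4,5,6,7}→15  {2,3,4,5,6,7}→6
  placing 0:y first → 21 extensions
  placing 2:a first → 35 extensions
total linear extensions = 56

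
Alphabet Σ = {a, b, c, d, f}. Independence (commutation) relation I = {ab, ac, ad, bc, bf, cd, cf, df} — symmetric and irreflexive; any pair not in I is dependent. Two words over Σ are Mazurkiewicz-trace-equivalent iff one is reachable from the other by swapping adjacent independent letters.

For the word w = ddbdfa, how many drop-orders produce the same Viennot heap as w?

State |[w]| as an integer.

15

drop 0:d onto floor
drop 1:d onto {0:d}
drop 2:b onto {1:d}
drop 3:d onto {2:b}
drop 4:f onto floor
drop 5:a onto {4:f}
ground layer = {0:d, 4:f}
drop-orders for the pieces not yet dropped (sum over which currently-grounded one goes next):
  1 to go: {3} 1  {5} 1
  2 to go: {2,3} 1  {3,5} 2  {4,5} 1
  3 to go: {1,2,3} 1  {2,3,5} 3  {3,4,5} 3
  4 to go: {0,1,2,3} 1  {1,2,3,5} 4  {2,3,4,5} 6
  if 0:d drops first: 10 orders
  if 4:f drops first: 5 orders
heap linearizations: 15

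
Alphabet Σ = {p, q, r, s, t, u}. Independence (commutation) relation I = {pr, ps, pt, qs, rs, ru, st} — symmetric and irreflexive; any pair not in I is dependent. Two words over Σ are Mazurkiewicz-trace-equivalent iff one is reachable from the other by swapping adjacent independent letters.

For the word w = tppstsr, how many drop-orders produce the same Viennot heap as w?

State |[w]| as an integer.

210

piece 0:t — minimal
piece 1:p — minimal
piece 2:p rests on {1:p}
piece 3:s — minimal
piece 4:t rests on {0:t}
piece 5:s rests on {3:s}
piece 6:r rests on {4:t}
minimal pieces: {0:t, 1:p, 3:s}
ways to finish when only these pieces remain (= sum over removing one remaining piece with nothing left below it):
  1 left: {2}→1  {5}→1  {6}→1
  2 left: {1,2}→1  {2,5}→2  {2,6}→2  {3,5}→1  {4,6}→1  {5,6}→2
  3 left: {0,4,6}→1  {1,2,5}→3  {1,2,6}→3  {2,3,5}→3  {2,4,6}→3  {2,5,6}→6  {3,5,6}→3  {4,5,6}→3
  4 left: {0,2,4,6}→4  {0,4,5,6}→4  {1,2,3,5}→6  {1,2,4,6}→6  {1,2,5,6}→12  {2,3,5,6}→12  {2,4,5,6}→12  {3,4,5,6}→6
  5 left: {0,1,2,4,6}→10  {0,2,4,5,6}→20  {0,3,4,5,6}→10  {1,2,3,5,6}→30  {1,2,4,5,6}→30  {2,3,4,5,6}→30
  placing 0:t first → 90 extensions
  placing 1:p first → 60 extensions
  placing 3:s first → 60 extensions
total linear extensions = 210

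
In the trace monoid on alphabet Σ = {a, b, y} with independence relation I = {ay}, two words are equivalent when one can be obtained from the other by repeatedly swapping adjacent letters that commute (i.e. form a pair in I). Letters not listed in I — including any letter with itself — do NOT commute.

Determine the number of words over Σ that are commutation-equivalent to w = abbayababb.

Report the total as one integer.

piece 0:a — minimal
piece 1:b rests on {0:a}
piece 2:b rests on {1:b}
piece 3:a rests on {2:b}
piece 4:y rests on {2:b}
piece 5:a rests on {3:a}
piece 6:b rests on {4:y, 5:a}
piece 7:a rests on {6:b}
piece 8:b rests on {7:a}
piece 9:b rests on {8:b}
minimal pieces: {0:a}
ways to finish when only these pieces remain (= sum over removing one remaining piece with nothing left below it):
  1 left: {9}→1
  2 left: {8,9}→1
  3 left: {7,8,9}→1
  4 left: {6,7,8,9}→1
  5 left: {4,6,7,8,9}→1  {5,6,7,8,9}→1
  6 left: {3,5,6,7,8,9}→1  {4,5,6,7,8,9}→2
  7 left: {3,4,5,6,7,8,9}→3
  8 left: {2,3,4,5,6,7,8,9}→3
  placing 0:a first → 3 extensions

3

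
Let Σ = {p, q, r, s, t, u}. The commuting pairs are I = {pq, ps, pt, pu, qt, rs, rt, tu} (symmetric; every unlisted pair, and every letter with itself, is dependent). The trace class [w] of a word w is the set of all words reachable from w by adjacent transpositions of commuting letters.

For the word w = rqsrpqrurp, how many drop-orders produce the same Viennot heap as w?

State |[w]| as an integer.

piece 0:r — minimal
piece 1:q rests on {0:r}
piece 2:s rests on {1:q}
piece 3:r rests on {1:q}
piece 4:p rests on {3:r}
piece 5:q rests on {2:s, 3:r}
piece 6:r rests on {4:p, 5:q}
piece 7:u rests on {6:r}
piece 8:r rests on {7:u}
piece 9:p rests on {8:r}
minimal pieces: {0:r}
ways to finish when only these pieces remain (= sum over removing one remaining piece with nothing left below it):
  1 left: {9}→1
  2 left: {8,9}→1
  3 left: {7,8,9}→1
  4 left: {6,7,8,9}→1
  5 left: {4,6,7,8,9}→1  {5,6,7,8,9}→1
  6 left: {2,5,6,7,8,9}→1  {4,5,6,7,8,9}→2
  7 left: {2,4,5,6,7,8,9}→3  {3,4,5,6,7,8,9}→2
  8 left: {2,3,4,5,6,7,8,9}→5
  placing 0:r first → 5 extensions

5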